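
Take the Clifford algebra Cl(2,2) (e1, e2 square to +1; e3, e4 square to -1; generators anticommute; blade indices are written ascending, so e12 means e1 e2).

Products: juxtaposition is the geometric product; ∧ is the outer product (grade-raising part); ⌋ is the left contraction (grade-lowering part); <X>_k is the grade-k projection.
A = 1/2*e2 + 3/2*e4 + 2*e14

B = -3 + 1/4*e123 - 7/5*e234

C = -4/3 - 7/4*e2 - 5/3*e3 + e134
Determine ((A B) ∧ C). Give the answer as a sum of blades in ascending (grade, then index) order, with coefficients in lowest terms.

step 1: -3/2*e2 - 9/2*e4 - 1/8*e13 - 6*e14 + 21/10*e23 - 7/10*e34 + 14/5*e123 - 1/2*e234 - 3/8*e1234
step 2: 2*e2 + 6*e4 + 1/6*e13 + 8*e14 - 3/10*e23 - 63/8*e24 - 197/30*e34 - 1897/480*e123 - 21/2*e124 - 10*e134 + 227/120*e234 + 2*e1234
Answer: 2*e2 + 6*e4 + 1/6*e13 + 8*e14 - 3/10*e23 - 63/8*e24 - 197/30*e34 - 1897/480*e123 - 21/2*e124 - 10*e134 + 227/120*e234 + 2*e1234


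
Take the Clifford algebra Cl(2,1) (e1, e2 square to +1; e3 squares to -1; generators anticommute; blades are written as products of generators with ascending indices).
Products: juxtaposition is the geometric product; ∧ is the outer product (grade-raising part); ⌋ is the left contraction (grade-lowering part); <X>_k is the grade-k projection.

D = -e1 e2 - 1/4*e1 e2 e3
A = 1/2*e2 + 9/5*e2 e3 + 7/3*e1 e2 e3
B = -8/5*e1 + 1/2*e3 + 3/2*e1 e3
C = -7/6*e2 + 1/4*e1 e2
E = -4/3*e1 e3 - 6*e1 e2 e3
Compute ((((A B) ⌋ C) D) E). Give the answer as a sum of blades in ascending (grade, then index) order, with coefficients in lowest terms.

step 1: -22/5*e2 - 46/15*e1 e2 - 209/60*e2 e3 - 363/100*e1 e2 e3
step 2: 59/10 + 11/10*e1
step 3: -11/10*e2 - 59/10*e1 e2 - 11/40*e2 e3 - 59/40*e1 e2 e3
step 4: 177/20 + 33/20*e1 - 59/30*e2 - 177/5*e3 - 11/30*e1 e2 - 33/5*e1 e3 - 118/15*e2 e3 - 22/15*e1 e2 e3
Answer: 177/20 + 33/20*e1 - 59/30*e2 - 177/5*e3 - 11/30*e1 e2 - 33/5*e1 e3 - 118/15*e2 e3 - 22/15*e1 e2 e3


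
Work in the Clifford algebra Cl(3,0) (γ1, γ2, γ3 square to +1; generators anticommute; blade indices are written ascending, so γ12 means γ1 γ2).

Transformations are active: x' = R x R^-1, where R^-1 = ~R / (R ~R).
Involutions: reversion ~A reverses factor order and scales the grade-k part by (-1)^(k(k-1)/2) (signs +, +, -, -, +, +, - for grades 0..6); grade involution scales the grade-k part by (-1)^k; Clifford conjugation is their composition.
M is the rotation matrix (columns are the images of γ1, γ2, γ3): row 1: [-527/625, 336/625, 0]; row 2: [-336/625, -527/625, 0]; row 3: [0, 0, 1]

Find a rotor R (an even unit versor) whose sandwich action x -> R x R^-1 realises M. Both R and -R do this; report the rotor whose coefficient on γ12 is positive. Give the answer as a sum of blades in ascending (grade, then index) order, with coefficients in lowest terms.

Method: write R = a + b12*γ12 + b13*γ13 + b23*γ23 with a^2 + b12^2 + b13^2 + b23^2 = 1 (so R^-1 = ~R). Expanding the columns R e_j ~R gives tr M = 4a^2 - 1 and, from the antisymmetric part, M21 - M12 = -4a*b12, M13 - M31 = 4a*b13, M32 - M23 = -4a*b23.
Here tr M = -429/625, so a^2 = (1 + tr M)/4 = 49/625 and a = ±7/25. Taking a = 7/25: M21 - M12 = -672/625, M13 - M31 = 0, M32 - M23 = 0, giving b12 = 24/25, b13 = 0, b23 = 0, i.e. R = 7/25 + 24/25*γ12.
Its γ12 coefficient is already positive.
Answer: 7/25 + 24/25*γ12. Sheet selection: the two-to-one cover makes ±R indistinguishable at the matrix level (trace -429/625), so uniqueness comes from the required sign on γ12.


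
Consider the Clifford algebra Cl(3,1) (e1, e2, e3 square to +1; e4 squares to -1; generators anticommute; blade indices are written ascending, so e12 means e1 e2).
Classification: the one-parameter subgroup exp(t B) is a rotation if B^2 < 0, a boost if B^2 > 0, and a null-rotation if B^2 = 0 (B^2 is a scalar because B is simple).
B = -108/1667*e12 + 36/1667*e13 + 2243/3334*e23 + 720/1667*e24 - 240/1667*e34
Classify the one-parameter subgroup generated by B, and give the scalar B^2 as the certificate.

B^2 term by term: the squares give (-108/1667)^2*(e12)^2 + (36/1667)^2*(e13)^2 + (2243/3334)^2*(e23)^2 + (720/1667)^2*(e24)^2 + (-240/1667)^2*(e34)^2 = 11664/2778889*(-1) + 1296/2778889*(-1) + 5031049/11115556*(-1) + 518400/2778889*(+1) + 57600/2778889*(+1) = -1/4 (each basis 2-blade squares to minus the product of its generators' squares); cross terms between blades sharing an index anticommute and cancel; the commuting (index-disjoint) pairs give grade-4 terms 2*c*c'*(blade product), which cancel blade by blade — e1234: 51840/2778889 - 51840/2778889 = 0 — confirming B is simple. So B^2 = -1/4.
Answer: rotation, certificate B^2 = -1/4. The scalar -1/4 is the complete invariant here: its sign names the subgroup type.


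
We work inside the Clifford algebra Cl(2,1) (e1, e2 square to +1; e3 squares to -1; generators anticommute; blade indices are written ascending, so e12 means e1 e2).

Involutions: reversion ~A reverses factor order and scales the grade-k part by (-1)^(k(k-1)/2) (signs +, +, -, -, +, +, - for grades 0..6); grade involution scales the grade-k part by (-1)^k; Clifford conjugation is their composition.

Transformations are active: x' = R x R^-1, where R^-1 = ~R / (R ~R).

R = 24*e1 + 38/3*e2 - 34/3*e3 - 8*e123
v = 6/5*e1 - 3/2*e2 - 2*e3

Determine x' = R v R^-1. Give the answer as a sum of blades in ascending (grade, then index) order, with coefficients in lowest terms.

~R = 24*e1 + 38/3*e2 - 34/3*e3 + 8*e123, and R ~R = 544, so R^-1 = ~R / (544).
R v = -193/15 - 336/5*e12 - 232/5*e13 - 779/15*e23
Answer: -197/51*e1 + 2773/1224*e2 + 27617/6120*e3


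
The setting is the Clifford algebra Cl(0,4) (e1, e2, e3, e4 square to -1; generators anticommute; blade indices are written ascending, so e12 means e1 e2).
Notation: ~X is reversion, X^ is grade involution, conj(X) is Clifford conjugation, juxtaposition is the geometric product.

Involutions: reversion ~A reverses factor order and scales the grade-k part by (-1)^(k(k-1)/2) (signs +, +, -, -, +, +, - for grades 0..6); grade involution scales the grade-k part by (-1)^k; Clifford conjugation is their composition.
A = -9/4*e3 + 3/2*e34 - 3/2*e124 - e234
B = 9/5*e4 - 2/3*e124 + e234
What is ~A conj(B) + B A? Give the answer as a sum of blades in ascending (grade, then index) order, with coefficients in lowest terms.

first term: 3/2*e2 - 27/10*e3 + 27/10*e12 + 13/6*e13 + 9/5*e23 - 9/4*e24 + 81/20*e34 - e123 + 3/2*e1234
second term: -3/2*e2 + 27/10*e3 + 27/10*e12 + 13/6*e13 + 9/5*e23 - 9/4*e24 + 81/20*e34 - e123 - 3/2*e1234
Answer: 27/5*e12 + 13/3*e13 + 18/5*e23 - 9/2*e24 + 81/10*e34 - 2*e123


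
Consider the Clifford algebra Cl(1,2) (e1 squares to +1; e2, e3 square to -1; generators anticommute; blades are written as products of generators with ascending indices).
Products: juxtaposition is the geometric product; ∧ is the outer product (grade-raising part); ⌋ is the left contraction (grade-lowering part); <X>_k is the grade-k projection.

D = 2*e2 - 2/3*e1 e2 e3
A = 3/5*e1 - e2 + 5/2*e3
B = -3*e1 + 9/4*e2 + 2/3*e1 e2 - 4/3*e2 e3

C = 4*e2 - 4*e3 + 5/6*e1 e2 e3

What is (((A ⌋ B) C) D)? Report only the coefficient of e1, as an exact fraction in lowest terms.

step 1: 9/20 - 2/3*e1 - 44/15*e2 - 4/3*e3
step 2: 32/5 + 9/5*e2 - 9/5*e3 - 14/9*e1 e2 + 2/9*e1 e3 + 743/45*e2 e3 + 3/8*e1 e2 e3
step 3: -67/20 + 1906/135*e1 + 1748/135*e2 + 4598/135*e3 - 6/5*e1 e2 - 9/20*e1 e3 + 18/5*e2 e3 - 212/45*e1 e2 e3
Answer: 1906/135


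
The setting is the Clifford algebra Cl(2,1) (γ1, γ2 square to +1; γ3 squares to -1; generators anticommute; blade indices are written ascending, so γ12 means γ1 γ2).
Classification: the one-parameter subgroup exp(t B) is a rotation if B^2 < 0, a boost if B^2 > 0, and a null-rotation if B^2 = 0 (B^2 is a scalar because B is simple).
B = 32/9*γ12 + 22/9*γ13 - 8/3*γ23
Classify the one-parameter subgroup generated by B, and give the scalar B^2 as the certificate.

B^2 term by term: the squares give (32/9)^2*(γ12)^2 + (22/9)^2*(γ13)^2 + (-8/3)^2*(γ23)^2 = 1024/81*(-1) + 484/81*(+1) + 64/9*(+1) = 4/9 (each basis 2-blade squares to minus the product of its generators' squares); cross terms between blades sharing an index anticommute and cancel. So B^2 = 4/9.
Answer: boost, certificate B^2 = 4/9. The class reads off the invariant scalar 4/9 directly.


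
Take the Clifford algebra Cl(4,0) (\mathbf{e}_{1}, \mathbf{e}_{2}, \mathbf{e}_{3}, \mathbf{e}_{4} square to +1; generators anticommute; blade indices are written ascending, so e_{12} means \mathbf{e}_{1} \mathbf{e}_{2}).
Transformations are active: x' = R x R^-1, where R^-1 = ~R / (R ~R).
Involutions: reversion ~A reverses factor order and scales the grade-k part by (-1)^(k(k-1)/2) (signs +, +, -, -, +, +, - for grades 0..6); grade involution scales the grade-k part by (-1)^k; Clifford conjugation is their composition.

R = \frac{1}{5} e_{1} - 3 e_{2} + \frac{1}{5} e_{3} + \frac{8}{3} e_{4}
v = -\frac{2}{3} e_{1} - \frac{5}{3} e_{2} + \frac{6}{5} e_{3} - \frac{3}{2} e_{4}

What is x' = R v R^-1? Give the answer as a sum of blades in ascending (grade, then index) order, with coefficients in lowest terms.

~R = \frac{1}{5} e_{1} - 3 e_{2} + \frac{1}{5} e_{3} + \frac{8}{3} e_{4}, and R ~R = \frac{3643}{225}, so R^-1 = ~R / (\frac{3643}{225}).
R v = \frac{83}{75} - \frac{7}{3} e_{12} + \frac{28}{75} e_{13} + \frac{133}{90} e_{14} - \frac{49}{15} e_{23} + \frac{161}{18} e_{24} - \frac{7}{2} e_{34}
Answer: \frac{37924}{54645} e_{1} + \frac{13733}{10929} e_{2} - \frac{4272}{3643} e_{3} + \frac{13585}{7286} e_{4}


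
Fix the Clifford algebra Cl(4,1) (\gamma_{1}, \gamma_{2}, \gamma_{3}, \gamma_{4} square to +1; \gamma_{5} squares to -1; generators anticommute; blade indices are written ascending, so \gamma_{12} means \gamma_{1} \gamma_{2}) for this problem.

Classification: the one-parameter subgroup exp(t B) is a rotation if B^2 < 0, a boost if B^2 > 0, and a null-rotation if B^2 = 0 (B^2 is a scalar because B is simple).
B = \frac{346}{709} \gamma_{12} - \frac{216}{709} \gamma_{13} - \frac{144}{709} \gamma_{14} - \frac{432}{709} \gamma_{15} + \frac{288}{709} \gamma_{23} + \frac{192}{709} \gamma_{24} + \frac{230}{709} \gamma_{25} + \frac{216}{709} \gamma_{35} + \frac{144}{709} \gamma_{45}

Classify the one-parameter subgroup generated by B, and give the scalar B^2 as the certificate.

B^2 term by term: the squares give (\frac{346}{709})^2*(\gamma_{12})^2 + (-\frac{216}{709})^2*(\gamma_{13})^2 + (-\frac{144}{709})^2*(\gamma_{14})^2 + (-\frac{432}{709})^2*(\gamma_{15})^2 + (\frac{288}{709})^2*(\gamma_{23})^2 + (\frac{192}{709})^2*(\gamma_{24})^2 + (\frac{230}{709})^2*(\gamma_{25})^2 + (\frac{216}{709})^2*(\gamma_{35})^2 + (\frac{144}{709})^2*(\gamma_{45})^2 = \frac{119716}{502681}*(-1) + \frac{46656}{502681}*(-1) + \frac{20736}{502681}*(-1) + \frac{186624}{502681}*(+1) + \frac{82944}{502681}*(-1) + \frac{36864}{502681}*(-1) + \frac{52900}{502681}*(+1) + \frac{46656}{502681}*(+1) + \frac{20736}{502681}*(+1) = 0 (each basis 2-blade squares to minus the product of its generators' squares); cross terms between blades sharing an index anticommute and cancel; the commuting (index-disjoint) pairs give grade-4 terms 2*c*c'*(blade product), which cancel blade by blade — \gamma_{1234}: \frac{82944}{502681} - \frac{82944}{502681} = 0; \gamma_{1235}: \frac{149472}{502681} + \frac{99360}{502681} - \frac{248832}{502681} = 0; \gamma_{1245}: \frac{99648}{502681} + \frac{66240}{502681} - \frac{165888}{502681} = 0; \gamma_{1345}: -\frac{62208}{502681} + \frac{62208}{502681} = 0; \gamma_{2345}: \frac{82944}{502681} - \frac{82944}{502681} = 0 — confirming B is simple. So B^2 = 0.
Answer: null-rotation, certificate B^2 = 0. One invariant decides it: the square 0 survives every conjugation, and its sign is exactly the classification.


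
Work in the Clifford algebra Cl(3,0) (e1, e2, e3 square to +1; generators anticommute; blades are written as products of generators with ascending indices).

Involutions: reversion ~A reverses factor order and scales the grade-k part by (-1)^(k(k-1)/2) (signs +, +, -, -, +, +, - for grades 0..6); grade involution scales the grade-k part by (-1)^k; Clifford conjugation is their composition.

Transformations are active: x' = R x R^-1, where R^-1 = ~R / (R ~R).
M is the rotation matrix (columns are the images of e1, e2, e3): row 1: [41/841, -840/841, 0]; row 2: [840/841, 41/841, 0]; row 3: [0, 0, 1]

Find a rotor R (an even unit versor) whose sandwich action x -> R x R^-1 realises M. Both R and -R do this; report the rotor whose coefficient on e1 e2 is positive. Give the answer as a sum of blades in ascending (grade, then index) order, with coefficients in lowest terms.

Method: write R = a + b12*e1 e2 + b13*e1 e3 + b23*e2 e3 with a^2 + b12^2 + b13^2 + b23^2 = 1 (so R^-1 = ~R). Expanding the columns R e_j ~R gives tr M = 4a^2 - 1 and, from the antisymmetric part, M21 - M12 = -4a*b12, M13 - M31 = 4a*b13, M32 - M23 = -4a*b23.
Here tr M = 923/841, so a^2 = (1 + tr M)/4 = 441/841 and a = ±21/29. Taking a = 21/29: M21 - M12 = 1680/841, M13 - M31 = 0, M32 - M23 = 0, giving b12 = -20/29, b13 = 0, b23 = 0, i.e. R = 21/29 - 20/29*e1 e2.
Its e1 e2 coefficient is negative, so report the other preimage -R.
Answer: -21/29 + 20/29*e1 e2. Sheet selection: the two-to-one cover makes ±R indistinguishable at the matrix level (trace 923/841), so uniqueness comes from the required sign on e1 e2.


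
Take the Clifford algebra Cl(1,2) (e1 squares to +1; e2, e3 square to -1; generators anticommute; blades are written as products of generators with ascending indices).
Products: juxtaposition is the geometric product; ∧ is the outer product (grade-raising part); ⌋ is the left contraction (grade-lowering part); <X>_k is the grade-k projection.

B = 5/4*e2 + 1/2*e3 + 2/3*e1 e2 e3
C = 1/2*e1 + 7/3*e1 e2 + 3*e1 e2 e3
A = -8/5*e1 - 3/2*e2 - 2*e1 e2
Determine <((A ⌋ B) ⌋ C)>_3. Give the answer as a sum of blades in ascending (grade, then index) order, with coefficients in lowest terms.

step 1: 15/8 - 4/3*e3 - e1 e3 - 16/15*e2 e3
step 2: 331/80*e1 + 3*e2 + 67/8*e1 e2 + 45/8*e1 e2 e3
step 3: 45/8*e1 e2 e3
Answer: 45/8*e1 e2 e3


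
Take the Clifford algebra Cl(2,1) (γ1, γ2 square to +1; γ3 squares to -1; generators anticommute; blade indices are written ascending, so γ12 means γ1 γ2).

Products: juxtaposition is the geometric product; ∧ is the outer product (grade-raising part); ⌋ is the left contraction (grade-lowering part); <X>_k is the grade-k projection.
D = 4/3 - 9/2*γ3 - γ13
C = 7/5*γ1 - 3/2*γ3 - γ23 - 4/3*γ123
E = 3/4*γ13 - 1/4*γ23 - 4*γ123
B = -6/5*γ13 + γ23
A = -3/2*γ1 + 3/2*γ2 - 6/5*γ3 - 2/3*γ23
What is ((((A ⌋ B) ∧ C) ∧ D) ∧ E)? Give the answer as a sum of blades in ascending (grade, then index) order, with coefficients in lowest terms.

step 1: -2/3 + 36/25*γ1 - 6/5*γ2 + 33/10*γ3
step 2: -14/15*γ1 + γ3 + 42/25*γ12 - 339/50*γ13 + 37/15*γ23 - 124/225*γ123
step 3: -56/45*γ1 + 4/3*γ3 + 56/25*γ12 - 121/25*γ13 + 148/45*γ23 - 5599/675*γ123
step 4: 14/45*γ123
Answer: 14/45*γ123


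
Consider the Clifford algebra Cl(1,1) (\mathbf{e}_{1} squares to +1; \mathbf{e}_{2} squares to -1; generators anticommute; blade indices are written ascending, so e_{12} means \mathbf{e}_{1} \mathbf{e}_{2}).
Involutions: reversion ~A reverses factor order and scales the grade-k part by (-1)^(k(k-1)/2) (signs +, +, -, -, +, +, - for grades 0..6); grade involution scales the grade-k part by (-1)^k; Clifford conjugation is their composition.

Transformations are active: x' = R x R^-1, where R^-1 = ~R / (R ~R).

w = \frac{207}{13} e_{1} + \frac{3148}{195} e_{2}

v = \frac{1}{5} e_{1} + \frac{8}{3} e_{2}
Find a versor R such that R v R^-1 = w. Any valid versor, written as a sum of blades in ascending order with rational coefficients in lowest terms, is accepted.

Why this works: both vectors square to -\frac{1591}{225}, so q(v) = q(w) and R = v + w = \frac{1048}{65} e_{1} + \frac{3668}{195} e_{2} carries v to w — its own direction survives, the complement (v - w)/2 flips.
Answer: \frac{1048}{65} e_{1} + \frac{3668}{195} e_{2}


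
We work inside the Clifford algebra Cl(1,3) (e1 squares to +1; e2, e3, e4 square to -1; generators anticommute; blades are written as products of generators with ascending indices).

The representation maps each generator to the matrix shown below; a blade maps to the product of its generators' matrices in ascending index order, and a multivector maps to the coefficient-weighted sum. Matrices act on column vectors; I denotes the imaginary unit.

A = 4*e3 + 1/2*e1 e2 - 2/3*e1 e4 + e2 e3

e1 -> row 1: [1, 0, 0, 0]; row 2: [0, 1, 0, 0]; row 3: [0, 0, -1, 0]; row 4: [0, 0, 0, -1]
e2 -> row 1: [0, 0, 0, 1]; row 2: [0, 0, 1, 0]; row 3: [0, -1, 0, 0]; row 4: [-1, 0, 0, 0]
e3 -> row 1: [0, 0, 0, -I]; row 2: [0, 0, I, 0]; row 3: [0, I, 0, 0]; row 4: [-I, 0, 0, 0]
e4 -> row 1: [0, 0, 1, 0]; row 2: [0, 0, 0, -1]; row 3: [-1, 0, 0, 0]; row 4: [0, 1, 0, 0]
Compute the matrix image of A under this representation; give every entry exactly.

Bivector images (products of the table entries): rho(e1 e2) = rho(e1)rho(e2) = row 1: [0, 0, 0, 1]; row 2: [0, 0, 1, 0]; row 3: [0, 1, 0, 0]; row 4: [1, 0, 0, 0]; rho(e1 e4) = rho(e1)rho(e4) = row 1: [0, 0, 1, 0]; row 2: [0, 0, 0, -1]; row 3: [1, 0, 0, 0]; row 4: [0, -1, 0, 0]; rho(e2 e3) = rho(e2)rho(e3) = row 1: [-I, 0, 0, 0]; row 2: [0, I, 0, 0]; row 3: [0, 0, -I, 0]; row 4: [0, 0, 0, I].
M = (4)*rho(e3) + (1/2)*rho(e1 e2) + (-2/3)*rho(e1 e4) + (1)*rho(e2 e3), summed entrywise:
Answer: row 1: [-I, 0, -2/3, 1/2 - 4*I]; row 2: [0, I, 1/2 + 4*I, 2/3]; row 3: [-2/3, 1/2 + 4*I, -I, 0]; row 4: [1/2 - 4*I, 2/3, 0, I]


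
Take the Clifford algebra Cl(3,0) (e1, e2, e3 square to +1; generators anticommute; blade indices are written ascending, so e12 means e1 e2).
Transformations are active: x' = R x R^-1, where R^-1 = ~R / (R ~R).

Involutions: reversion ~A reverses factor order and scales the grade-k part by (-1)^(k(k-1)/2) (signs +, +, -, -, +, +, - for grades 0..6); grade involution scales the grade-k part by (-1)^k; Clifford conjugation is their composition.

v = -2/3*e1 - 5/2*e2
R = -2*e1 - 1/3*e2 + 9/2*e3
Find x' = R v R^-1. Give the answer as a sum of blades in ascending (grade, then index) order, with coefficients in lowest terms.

~R = -2*e1 - 1/3*e2 + 9/2*e3, and R ~R = 877/36, so R^-1 = ~R / (877/36).
R v = 13/6 + 43/9*e12 + 3*e13 + 45/4*e23
Answer: 818/2631*e1 + 4281/1754*e2 + 702/877*e3


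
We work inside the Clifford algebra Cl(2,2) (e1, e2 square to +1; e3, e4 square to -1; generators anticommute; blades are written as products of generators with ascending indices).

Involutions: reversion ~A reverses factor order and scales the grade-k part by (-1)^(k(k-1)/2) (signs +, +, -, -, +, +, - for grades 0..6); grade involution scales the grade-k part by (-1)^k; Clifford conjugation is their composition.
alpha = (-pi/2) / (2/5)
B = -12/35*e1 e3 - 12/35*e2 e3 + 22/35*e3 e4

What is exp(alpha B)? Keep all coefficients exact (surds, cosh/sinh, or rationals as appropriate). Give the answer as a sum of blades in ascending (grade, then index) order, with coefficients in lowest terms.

B^2 term by term: the squares give (-12/35)^2*(e1 e3)^2 + (-12/35)^2*(e2 e3)^2 + (22/35)^2*(e3 e4)^2 = 144/1225*(+1) + 144/1225*(+1) + 484/1225*(-1) = -4/25 (each basis 2-blade squares to minus the product of its generators' squares); cross terms between blades sharing an index anticommute and cancel. So B^2 = -4/25.
B^2 = -4/25 — since the square is negative, the closed form is circular: l = 2/5, alpha*l = -pi/2, so exp(alpha B) = cos(-pi/2) + (sin(-pi/2)/(2/5))*B = 0 + (-5/2)*B.
Answer: 6/7*e1 e3 + 6/7*e2 e3 - 11/7*e3 e4


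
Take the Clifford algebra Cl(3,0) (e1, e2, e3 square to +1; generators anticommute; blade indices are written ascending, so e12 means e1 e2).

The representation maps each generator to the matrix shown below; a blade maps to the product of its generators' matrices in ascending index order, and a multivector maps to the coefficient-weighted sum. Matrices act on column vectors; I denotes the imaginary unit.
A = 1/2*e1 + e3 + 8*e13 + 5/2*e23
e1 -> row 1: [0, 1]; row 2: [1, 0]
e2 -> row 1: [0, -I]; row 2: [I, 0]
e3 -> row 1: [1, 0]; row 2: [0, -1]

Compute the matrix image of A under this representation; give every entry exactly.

Bivector images (products of the table entries): rho(e13) = rho(e1)rho(e3) = row 1: [0, -1]; row 2: [1, 0]; rho(e23) = rho(e2)rho(e3) = row 1: [0, I]; row 2: [I, 0].
M = (1/2)*rho(e1) + (1)*rho(e3) + (8)*rho(e13) + (5/2)*rho(e23), summed entrywise:
Answer: row 1: [1, -15/2 + 5*I/2]; row 2: [17/2 + 5*I/2, -1]


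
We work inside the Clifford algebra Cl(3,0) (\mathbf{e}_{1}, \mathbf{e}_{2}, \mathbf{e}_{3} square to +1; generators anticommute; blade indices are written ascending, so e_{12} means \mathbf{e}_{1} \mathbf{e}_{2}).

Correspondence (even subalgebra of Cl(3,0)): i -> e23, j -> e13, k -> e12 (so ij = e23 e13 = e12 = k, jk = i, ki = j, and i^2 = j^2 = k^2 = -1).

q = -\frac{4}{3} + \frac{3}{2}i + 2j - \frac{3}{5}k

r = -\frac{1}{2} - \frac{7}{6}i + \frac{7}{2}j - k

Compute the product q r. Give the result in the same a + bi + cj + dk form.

In blades: q = -\frac{4}{3} - \frac{3}{5} e_{12} + 2 e_{13} + \frac{3}{2} e_{23}, r = -\frac{1}{2} - e_{12} + \frac{7}{2} e_{13} - \frac{7}{6} e_{23}.
Distribute q over r term by term (generator squares from the signature, products reordered to ascending indices): (-\frac{4}{3})*r = \frac{2}{3} + \frac{4}{3} e_{12} - \frac{14}{3} e_{13} + \frac{14}{9} e_{23}; (-\frac{3}{5} e_{12})*r = -\frac{3}{5} + \frac{3}{10} e_{12} + \frac{7}{10} e_{13} + \frac{21}{10} e_{23}; (2 e_{13})*r = -7 + \frac{7}{3} e_{12} - e_{13} - 2 e_{23}; (\frac{3}{2} e_{23})*r = \frac{7}{4} + \frac{21}{4} e_{12} + \frac{3}{2} e_{13} - \frac{3}{4} e_{23}.
Sum: -\frac{311}{60} + \frac{553}{60} e_{12} - \frac{52}{15} e_{13} + \frac{163}{180} e_{23}; translating back through the correspondence:
Answer: -\frac{311}{60} + \frac{163}{180}i - \frac{52}{15}j + \frac{553}{60}k


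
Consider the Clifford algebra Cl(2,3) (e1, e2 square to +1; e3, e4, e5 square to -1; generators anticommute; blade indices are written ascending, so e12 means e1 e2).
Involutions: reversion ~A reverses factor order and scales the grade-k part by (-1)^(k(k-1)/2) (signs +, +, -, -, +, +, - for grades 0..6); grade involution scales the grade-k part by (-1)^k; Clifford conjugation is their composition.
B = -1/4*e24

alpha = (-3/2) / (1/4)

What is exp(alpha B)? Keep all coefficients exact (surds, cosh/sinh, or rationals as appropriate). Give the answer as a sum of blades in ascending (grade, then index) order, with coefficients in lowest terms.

B^2 = (-1/4)^2*(e24)^2 = 1/16*(+1) = 1/16 (a basis 2-blade squares to minus the product of its generators' squares).
B^2 = 1/16 — the positive square puts this in the hyperbolic regime; l = 1/4, alpha*l = -3/2, so exp(alpha B) = cosh(-3/2) + (sinh(-3/2)/(1/4))*B = cosh(3/2) + (-4*sinh(3/2))*B.
Answer: cosh(3/2) + sinh(3/2)*e24


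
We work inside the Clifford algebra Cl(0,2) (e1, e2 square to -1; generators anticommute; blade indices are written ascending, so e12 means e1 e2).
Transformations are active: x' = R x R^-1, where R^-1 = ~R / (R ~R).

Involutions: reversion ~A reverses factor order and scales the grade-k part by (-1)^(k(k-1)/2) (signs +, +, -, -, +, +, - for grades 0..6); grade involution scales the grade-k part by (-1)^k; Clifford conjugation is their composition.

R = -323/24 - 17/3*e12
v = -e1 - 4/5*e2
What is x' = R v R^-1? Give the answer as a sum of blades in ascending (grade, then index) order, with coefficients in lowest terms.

~R = -323/24 + 17/3*e12, and R ~R = 122825/576, so R^-1 = ~R / (122825/576).
R v = 357/40*e1 + 493/30*e2
Answer: -269/2125*e1 - 2708/2125*e2


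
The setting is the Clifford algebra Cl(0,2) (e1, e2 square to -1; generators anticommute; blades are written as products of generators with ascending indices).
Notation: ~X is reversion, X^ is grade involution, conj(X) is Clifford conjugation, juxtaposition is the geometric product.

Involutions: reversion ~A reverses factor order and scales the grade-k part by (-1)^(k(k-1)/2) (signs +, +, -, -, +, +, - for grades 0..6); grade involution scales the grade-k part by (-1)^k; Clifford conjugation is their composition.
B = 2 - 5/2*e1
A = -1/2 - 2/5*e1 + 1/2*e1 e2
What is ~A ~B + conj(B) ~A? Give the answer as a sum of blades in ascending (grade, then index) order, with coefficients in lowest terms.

first term: -2 + 9/20*e1 + 5/4*e2 - e1 e2
second term: -41/20*e1 + 5/4*e2 - e1 e2
Answer: -2 - 8/5*e1 + 5/2*e2 - 2*e1 e2


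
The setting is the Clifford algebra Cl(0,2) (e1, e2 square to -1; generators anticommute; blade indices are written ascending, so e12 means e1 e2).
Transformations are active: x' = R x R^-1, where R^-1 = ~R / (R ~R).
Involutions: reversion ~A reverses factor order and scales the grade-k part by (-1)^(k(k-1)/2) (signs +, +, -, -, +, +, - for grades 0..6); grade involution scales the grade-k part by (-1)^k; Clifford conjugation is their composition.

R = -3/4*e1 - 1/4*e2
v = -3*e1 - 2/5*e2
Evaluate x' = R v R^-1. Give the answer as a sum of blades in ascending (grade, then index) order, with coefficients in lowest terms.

~R = -3/4*e1 - 1/4*e2, and R ~R = -5/8, so R^-1 = ~R / (-5/8).
R v = -47/20 - 9/20*e12
Answer: -66/25*e1 - 37/25*e2


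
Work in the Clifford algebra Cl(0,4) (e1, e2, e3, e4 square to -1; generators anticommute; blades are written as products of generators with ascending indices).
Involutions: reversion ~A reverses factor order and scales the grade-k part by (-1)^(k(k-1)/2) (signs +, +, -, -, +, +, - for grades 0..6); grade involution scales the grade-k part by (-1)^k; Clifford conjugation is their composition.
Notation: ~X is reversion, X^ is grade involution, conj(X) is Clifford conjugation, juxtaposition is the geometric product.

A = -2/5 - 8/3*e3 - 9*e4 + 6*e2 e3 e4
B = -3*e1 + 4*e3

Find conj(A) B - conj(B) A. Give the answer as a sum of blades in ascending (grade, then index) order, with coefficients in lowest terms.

first term: -32/3 + 6/5*e1 - 8/5*e3 + 8*e1 e3 + 27*e1 e4 + 24*e2 e4 - 36*e3 e4 + 18*e1 e2 e3 e4
second term: -32/3 - 6/5*e1 + 8/5*e3 - 8*e1 e3 - 27*e1 e4 - 24*e2 e4 + 36*e3 e4 + 18*e1 e2 e3 e4
Answer: 12/5*e1 - 16/5*e3 + 16*e1 e3 + 54*e1 e4 + 48*e2 e4 - 72*e3 e4


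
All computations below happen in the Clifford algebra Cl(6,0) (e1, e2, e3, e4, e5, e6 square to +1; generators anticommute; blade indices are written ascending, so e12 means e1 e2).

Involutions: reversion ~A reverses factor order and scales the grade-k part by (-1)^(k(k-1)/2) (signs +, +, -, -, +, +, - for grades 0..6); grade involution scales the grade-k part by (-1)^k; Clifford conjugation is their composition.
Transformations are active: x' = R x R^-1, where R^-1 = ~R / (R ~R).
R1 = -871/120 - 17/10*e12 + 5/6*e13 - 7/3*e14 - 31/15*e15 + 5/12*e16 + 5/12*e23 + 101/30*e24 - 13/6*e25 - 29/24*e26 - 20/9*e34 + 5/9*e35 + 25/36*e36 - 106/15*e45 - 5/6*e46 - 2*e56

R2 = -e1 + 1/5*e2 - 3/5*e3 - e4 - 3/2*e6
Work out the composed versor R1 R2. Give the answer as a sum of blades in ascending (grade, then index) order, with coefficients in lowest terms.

Distribute over the terms of R2 (each basis-blade product reordered to ascending indices, repeated generators contracted through their squares):
R1 (-e1) = 871/120*e1 - 17/10*e2 + 5/6*e3 - 7/3*e4 - 31/15*e5 + 5/12*e6 - 5/12*e123 - 101/30*e124 + 13/6*e125 + 29/24*e126 + 20/9*e134 - 5/9*e135 - 25/36*e136 + 106/15*e145 + 5/6*e146 + 2*e156
R1 (1/5*e2) = -17/50*e1 - 871/600*e2 - 1/12*e3 - 101/150*e4 + 13/30*e5 + 29/120*e6 - 1/6*e123 + 7/15*e124 + 31/75*e125 - 1/12*e126 - 4/9*e234 + 1/9*e235 + 5/36*e236 - 106/75*e245 - 1/6*e246 - 2/5*e256
R1 (-3/5*e3) = -1/2*e1 - 1/4*e2 + 871/200*e3 - 4/3*e4 + 1/3*e5 + 5/12*e6 + 51/50*e123 - 7/5*e134 - 31/25*e135 + 1/4*e136 + 101/50*e234 - 13/10*e235 - 29/40*e236 + 106/25*e345 + 1/2*e346 + 6/5*e356
R1 (-e4) = 7/3*e1 - 101/30*e2 + 20/9*e3 + 871/120*e4 - 106/15*e5 - 5/6*e6 + 17/10*e124 - 5/6*e134 - 31/15*e145 + 5/12*e146 - 5/12*e234 - 13/6*e245 - 29/24*e246 + 5/9*e345 + 25/36*e346 + 2*e456
R1 (-3/2*e6) = -5/8*e1 + 29/16*e2 - 25/24*e3 + 5/4*e4 + 3*e5 + 871/80*e6 + 51/20*e126 - 5/4*e136 + 7/2*e146 + 31/10*e156 - 5/8*e236 - 101/20*e246 + 13/4*e256 + 10/3*e346 - 5/6*e356 + 53/5*e456
Summing the partial products and collecting blades:
Answer: 1219/150*e1 - 5947/1200*e2 + 5657/900*e3 + 2501/600*e4 - 161/30*e5 + 2671/240*e6 + 131/300*e123 - 6/5*e124 + 129/50*e125 + 147/40*e126 - 1/90*e134 - 404/225*e135 - 61/36*e136 + 5*e145 + 19/4*e146 + 51/10*e156 + 1043/900*e234 - 107/90*e235 - 109/90*e236 - 179/50*e245 - 257/40*e246 + 57/20*e256 + 1079/225*e345 + 163/36*e346 + 11/30*e356 + 63/5*e456


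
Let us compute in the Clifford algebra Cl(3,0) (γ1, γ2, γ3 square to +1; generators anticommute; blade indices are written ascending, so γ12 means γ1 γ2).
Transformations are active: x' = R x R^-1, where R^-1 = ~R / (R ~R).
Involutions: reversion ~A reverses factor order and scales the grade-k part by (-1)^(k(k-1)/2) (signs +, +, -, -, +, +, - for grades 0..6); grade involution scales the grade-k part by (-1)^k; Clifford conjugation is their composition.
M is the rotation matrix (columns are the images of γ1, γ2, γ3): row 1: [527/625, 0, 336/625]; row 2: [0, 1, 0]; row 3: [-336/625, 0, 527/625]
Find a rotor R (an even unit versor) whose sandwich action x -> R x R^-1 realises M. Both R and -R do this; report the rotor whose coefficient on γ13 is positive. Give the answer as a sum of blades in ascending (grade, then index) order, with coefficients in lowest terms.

Method: write R = a + b12*γ12 + b13*γ13 + b23*γ23 with a^2 + b12^2 + b13^2 + b23^2 = 1 (so R^-1 = ~R). Expanding the columns R e_j ~R gives tr M = 4a^2 - 1 and, from the antisymmetric part, M21 - M12 = -4a*b12, M13 - M31 = 4a*b13, M32 - M23 = -4a*b23.
Here tr M = 1679/625, so a^2 = (1 + tr M)/4 = 576/625 and a = ±24/25. Taking a = 24/25: M21 - M12 = 0, M13 - M31 = 672/625, M32 - M23 = 0, giving b12 = 0, b13 = 7/25, b23 = 0, i.e. R = 24/25 + 7/25*γ13.
Its γ13 coefficient is already positive.
Answer: 24/25 + 7/25*γ13. Why the constraint matters: R and -R act identically through the sandwich — M has trace 1679/625 either way — so only the sign condition on γ13 picks one of the two preimages.


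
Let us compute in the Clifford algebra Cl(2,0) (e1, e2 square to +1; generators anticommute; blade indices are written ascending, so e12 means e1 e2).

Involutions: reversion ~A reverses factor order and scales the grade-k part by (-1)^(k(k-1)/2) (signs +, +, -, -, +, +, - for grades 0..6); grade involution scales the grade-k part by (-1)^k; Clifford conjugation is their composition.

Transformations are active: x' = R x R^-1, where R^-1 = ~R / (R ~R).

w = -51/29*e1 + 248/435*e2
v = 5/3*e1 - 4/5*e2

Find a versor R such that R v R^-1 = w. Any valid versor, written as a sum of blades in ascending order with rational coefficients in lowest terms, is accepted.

Take R = v + w = -8/87*e1 - 20/87*e2. Because q(v) = q(w) = 769/225, conjugation by R sends v exactly to w.
Answer: -8/87*e1 - 20/87*e2


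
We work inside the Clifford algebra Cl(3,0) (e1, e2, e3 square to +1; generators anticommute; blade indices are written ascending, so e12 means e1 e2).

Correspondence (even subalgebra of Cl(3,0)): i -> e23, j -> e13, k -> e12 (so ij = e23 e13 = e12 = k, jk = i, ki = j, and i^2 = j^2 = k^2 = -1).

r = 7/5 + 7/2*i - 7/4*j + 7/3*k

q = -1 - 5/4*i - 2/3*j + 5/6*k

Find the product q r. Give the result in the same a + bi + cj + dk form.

In blades: q = -1 + 5/6*e12 - 2/3*e13 - 5/4*e23, r = 7/5 + 7/3*e12 - 7/4*e13 + 7/2*e23.
Distribute q over r term by term (generator squares from the signature, products reordered to ascending indices): (-1)*r = -7/5 - 7/3*e12 + 7/4*e13 - 7/2*e23; (5/6*e12)*r = -35/18 + 7/6*e12 + 35/12*e13 + 35/24*e23; (-2/3*e13)*r = -7/6 + 7/3*e12 - 14/15*e13 - 14/9*e23; (-5/4*e23)*r = 35/8 + 35/16*e12 + 35/12*e13 - 7/4*e23.
Sum: -49/360 + 161/48*e12 + 133/20*e13 - 385/72*e23; translating back through the correspondence:
Answer: -49/360 - 385/72*i + 133/20*j + 161/48*k


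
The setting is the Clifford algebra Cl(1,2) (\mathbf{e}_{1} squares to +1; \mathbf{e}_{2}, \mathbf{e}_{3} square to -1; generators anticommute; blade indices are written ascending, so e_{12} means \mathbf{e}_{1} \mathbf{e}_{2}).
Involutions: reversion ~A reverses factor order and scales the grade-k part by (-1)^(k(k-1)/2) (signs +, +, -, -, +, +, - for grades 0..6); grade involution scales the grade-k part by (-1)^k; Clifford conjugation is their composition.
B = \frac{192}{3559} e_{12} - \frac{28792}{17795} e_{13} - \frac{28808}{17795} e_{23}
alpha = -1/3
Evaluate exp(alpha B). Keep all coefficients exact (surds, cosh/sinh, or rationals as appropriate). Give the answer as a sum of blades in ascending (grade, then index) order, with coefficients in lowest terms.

B^2 term by term: the squares give (\frac{192}{3559})^2*(e_{12})^2 + (-\frac{28792}{17795})^2*(e_{13})^2 + (-\frac{28808}{17795})^2*(e_{23})^2 = \frac{36864}{12666481}*(+1) + \frac{828979264}{316662025}*(+1) + \frac{829900864}{316662025}*(-1) = 0 (each basis 2-blade squares to minus the product of its generators' squares); cross terms between blades sharing an index anticommute and cancel. So B^2 = 0.
B^2 = 0, and the exponential is exactly linear here: exp(alpha B) = 1 + alpha B (parabolic case).
Answer: 1 - \frac{64}{3559} e_{12} + \frac{28792}{53385} e_{13} + \frac{28808}{53385} e_{23}


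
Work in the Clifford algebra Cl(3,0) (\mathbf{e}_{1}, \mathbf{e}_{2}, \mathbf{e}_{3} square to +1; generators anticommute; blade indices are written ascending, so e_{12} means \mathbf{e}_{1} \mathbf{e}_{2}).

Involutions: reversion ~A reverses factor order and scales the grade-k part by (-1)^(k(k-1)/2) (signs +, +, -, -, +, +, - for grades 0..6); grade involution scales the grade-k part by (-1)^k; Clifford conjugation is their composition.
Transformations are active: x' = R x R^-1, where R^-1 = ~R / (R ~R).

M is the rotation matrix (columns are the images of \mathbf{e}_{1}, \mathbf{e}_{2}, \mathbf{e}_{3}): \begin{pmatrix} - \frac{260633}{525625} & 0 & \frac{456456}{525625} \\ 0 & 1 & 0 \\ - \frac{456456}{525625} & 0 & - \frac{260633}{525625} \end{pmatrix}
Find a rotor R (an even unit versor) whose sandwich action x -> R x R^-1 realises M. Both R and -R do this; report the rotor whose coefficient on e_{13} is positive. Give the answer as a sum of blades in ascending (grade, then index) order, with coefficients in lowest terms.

Method: write R = a + b12*e_{12} + b13*e_{13} + b23*e_{23} with a^2 + b12^2 + b13^2 + b23^2 = 1 (so R^-1 = ~R). Expanding the columns R e_j ~R gives tr M = 4a^2 - 1 and, from the antisymmetric part, M21 - M12 = -4a*b12, M13 - M31 = 4a*b13, M32 - M23 = -4a*b23.
Here tr M = \frac{4359}{525625}, so a^2 = (1 + tr M)/4 = \frac{132496}{525625} and a = ±\frac{364}{725}. Taking a = \frac{364}{725}: M21 - M12 = 0, M13 - M31 = \frac{912912}{525625}, M32 - M23 = 0, giving b12 = 0, b13 = \frac{627}{725}, b23 = 0, i.e. R = \frac{364}{725} + \frac{627}{725} e_{13}.
Its e_{13} coefficient is already positive.
Answer: \frac{364}{725} + \frac{627}{725} e_{13}. Note: both R and -R realise this M (trace \frac{4359}{525625}); the covering map identifies them, and the e_{13}-coefficient sign is the tie-breaker.


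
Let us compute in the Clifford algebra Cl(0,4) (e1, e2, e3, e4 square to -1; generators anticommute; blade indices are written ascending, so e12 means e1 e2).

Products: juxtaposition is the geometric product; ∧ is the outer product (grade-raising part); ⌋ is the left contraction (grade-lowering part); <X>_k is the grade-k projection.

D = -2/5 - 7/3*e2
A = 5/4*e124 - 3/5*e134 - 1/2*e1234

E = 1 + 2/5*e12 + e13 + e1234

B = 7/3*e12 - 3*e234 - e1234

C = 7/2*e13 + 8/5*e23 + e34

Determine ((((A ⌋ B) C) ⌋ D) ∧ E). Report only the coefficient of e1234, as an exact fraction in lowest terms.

step 1: 1/2 + 3/5*e2 + 5/4*e3
step 2: 35/8*e1 + 2*e2 - 24/25*e3 - 5/4*e4 + 7/4*e13 + 4/5*e23 + 1/2*e34 - 21/10*e123 + 3/5*e234
step 3: 14/3
step 4: 14/3 + 28/15*e12 + 14/3*e13 + 14/3*e1234
Answer: 14/3


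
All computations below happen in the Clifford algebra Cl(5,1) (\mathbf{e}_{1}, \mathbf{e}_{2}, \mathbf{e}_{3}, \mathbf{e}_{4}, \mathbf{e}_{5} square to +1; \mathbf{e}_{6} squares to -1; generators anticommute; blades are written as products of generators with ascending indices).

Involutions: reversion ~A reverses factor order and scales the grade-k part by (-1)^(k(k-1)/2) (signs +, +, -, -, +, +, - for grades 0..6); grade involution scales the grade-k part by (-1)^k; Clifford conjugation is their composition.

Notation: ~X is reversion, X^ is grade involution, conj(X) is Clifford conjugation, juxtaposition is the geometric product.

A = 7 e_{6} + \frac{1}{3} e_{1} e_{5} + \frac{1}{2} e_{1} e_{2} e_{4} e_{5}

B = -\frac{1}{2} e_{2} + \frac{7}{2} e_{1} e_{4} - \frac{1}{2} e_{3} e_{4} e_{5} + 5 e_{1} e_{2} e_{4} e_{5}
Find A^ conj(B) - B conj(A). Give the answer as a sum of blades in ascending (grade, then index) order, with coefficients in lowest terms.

first term: \frac{5}{2} - \frac{5}{3} e_{2} e_{4} - \frac{7}{4} e_{2} e_{5} + \frac{7}{2} e_{2} e_{6} - \frac{7}{6} e_{4} e_{5} + \frac{1}{4} e_{1} e_{2} e_{3} - \frac{1}{6} e_{1} e_{2} e_{5} - \frac{1}{6} e_{1} e_{3} e_{4} + \frac{1}{4} e_{1} e_{4} e_{5} + \frac{49}{2} e_{1} e_{4} e_{6} - \frac{7}{2} e_{3} e_{4} e_{5} e_{6} - 35 e_{1} e_{2} e_{4} e_{5} e_{6}
second term: \frac{5}{2} + \frac{5}{3} e_{2} e_{4} + \frac{7}{4} e_{2} e_{5} + \frac{7}{2} e_{2} e_{6} + \frac{7}{6} e_{4} e_{5} + \frac{1}{4} e_{1} e_{2} e_{3} - \frac{1}{6} e_{1} e_{2} e_{5} - \frac{1}{6} e_{1} e_{3} e_{4} + \frac{1}{4} e_{1} e_{4} e_{5} - \frac{49}{2} e_{1} e_{4} e_{6} + \frac{7}{2} e_{3} e_{4} e_{5} e_{6} - 35 e_{1} e_{2} e_{4} e_{5} e_{6}
Answer: -\frac{10}{3} e_{2} e_{4} - \frac{7}{2} e_{2} e_{5} - \frac{7}{3} e_{4} e_{5} + 49 e_{1} e_{4} e_{6} - 7 e_{3} e_{4} e_{5} e_{6}


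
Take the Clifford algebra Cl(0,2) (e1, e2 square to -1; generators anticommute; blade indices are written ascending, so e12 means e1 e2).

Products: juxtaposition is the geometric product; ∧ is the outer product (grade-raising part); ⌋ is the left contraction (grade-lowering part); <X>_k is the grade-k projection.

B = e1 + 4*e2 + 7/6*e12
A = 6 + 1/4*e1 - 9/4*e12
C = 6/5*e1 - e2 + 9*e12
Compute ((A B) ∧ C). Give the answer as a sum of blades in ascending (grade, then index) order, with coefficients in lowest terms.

step 1: 19/8 + 15*e1 + 515/24*e2 + 8*e12
step 2: 57/20*e1 - 19/8*e2 - 155/8*e12
Answer: 57/20*e1 - 19/8*e2 - 155/8*e12


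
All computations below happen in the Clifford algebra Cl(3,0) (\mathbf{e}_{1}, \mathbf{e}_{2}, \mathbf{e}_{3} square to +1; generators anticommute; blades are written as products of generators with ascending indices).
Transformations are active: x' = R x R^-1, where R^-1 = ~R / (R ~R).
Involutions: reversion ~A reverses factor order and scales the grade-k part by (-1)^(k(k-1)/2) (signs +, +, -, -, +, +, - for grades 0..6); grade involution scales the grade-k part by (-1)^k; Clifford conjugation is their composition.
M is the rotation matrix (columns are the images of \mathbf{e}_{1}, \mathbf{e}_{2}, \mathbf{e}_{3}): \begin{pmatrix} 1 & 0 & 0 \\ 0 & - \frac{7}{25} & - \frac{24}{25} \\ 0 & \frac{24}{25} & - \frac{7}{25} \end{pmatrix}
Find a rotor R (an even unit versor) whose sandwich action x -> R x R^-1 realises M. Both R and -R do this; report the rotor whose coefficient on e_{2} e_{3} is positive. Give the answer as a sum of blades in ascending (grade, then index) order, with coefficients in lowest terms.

Method: write R = a + b12*e_{1} e_{2} + b13*e_{1} e_{3} + b23*e_{2} e_{3} with a^2 + b12^2 + b13^2 + b23^2 = 1 (so R^-1 = ~R). Expanding the columns R e_j ~R gives tr M = 4a^2 - 1 and, from the antisymmetric part, M21 - M12 = -4a*b12, M13 - M31 = 4a*b13, M32 - M23 = -4a*b23.
Here tr M = \frac{11}{25}, so a^2 = (1 + tr M)/4 = \frac{9}{25} and a = ±\frac{3}{5}. Taking a = \frac{3}{5}: M21 - M12 = 0, M13 - M31 = 0, M32 - M23 = \frac{48}{25}, giving b12 = 0, b13 = 0, b23 = -\frac{4}{5}, i.e. R = \frac{3}{5} - \frac{4}{5} e_{2} e_{3}.
Its e_{2} e_{3} coefficient is negative, so report the other preimage -R.
Answer: -\frac{3}{5} + \frac{4}{5} e_{2} e_{3}. Key observation: the double cover Spin(3) -> SO(3) sends R and -R to the same matrix (trace \frac{11}{25} here), so the stated sign of the e_{2} e_{3} coefficient is what selects one sheet.
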